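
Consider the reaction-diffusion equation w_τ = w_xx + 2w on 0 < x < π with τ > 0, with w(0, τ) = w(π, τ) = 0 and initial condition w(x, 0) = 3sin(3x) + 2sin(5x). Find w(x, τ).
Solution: Substitute w = exp(2τ)u, i.e. u = exp(-2τ)w.
By the product rule, w_τ = exp(2τ)(u_τ + 2u), w_xx = exp(2τ)u_xx.
Substituting into the PDE and dividing by exp(2τ): u_τ + 2u = u_xx + 2u.
The lower-order terms cancel, leaving the standard heat equation u_τ = u_xx.
Initial data for u: u(x,0) = w(x,0) = 3sin(3x) + 2sin(5x). The boundary conditions carry over: u(0,τ) = u(π,τ) = 0.
Solve for u:
  Using separation of variables u = X(x)T(τ):
  Eigenfunctions: sin(nx), n = 1, 2, 3, ...
  General solution: u(x, τ) = Σ c_n sin(nx) exp(-n² τ)
  Matching u(x,0) = 3sin(3x) + 2sin(5x) term by term: c_3=3, c_5=2.
Hence u(x,τ) = 3exp(-9τ)sin(3x) + 2exp(-25τ)sin(5x).
Transform back: w(x,τ) = exp(2τ)u(x,τ).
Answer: w(x, τ) = 3exp(-7τ)sin(3x) + 2exp(-23τ)sin(5x)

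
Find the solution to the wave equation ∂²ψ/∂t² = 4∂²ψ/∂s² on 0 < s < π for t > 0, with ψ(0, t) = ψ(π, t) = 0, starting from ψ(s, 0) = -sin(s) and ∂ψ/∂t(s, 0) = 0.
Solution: Separating variables: ψ = Σ [A_n cos(ω_n t) + B_n sin(ω_n t)] sin(ns), ω_n = 2n. From ICs: A_1=-1.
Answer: ψ(s, t) = -sin(s)cos(2t)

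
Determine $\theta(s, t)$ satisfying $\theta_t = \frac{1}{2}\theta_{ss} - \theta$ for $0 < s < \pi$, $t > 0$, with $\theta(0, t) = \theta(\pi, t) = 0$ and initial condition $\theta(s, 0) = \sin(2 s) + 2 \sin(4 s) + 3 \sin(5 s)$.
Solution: Substitute $\theta = e^{-t}u$, i.e. $u = e^{t}\theta$.
By the product rule, $\theta_t = e^{-t}(u_t - u)$, $\theta_{ss} = e^{-t}u_{ss}$.
Substituting into the PDE and dividing by $e^{-t}$: $u_t - u = \frac{1}{2}u_{ss} - u$.
The lower-order terms cancel, leaving the standard heat equation $u_t = \frac{1}{2}u_{ss}$.
Initial data for $u$: $u(s,0) = \theta(s,0) = \sin(2 s) + 2 \sin(4 s) + 3 \sin(5 s)$. The boundary conditions carry over: $u(0,t) = u(\pi,t) = 0$.
Solve for $u$:
  Using separation of variables $u = X(s)G(t)$:
  Eigenfunctions: $\sin(ns)$, $n = 1, 2, 3, \ldots$
  General solution: $u(s, t) = \sum c_n \sin(ns) e^{-n^2 t/2}$
  Matching $u(s,0) = \sin(2 s) + 2 \sin(4 s) + 3 \sin(5 s)$ term by term: $c_2=1, c_4=2, c_5=3$.
Hence $u(s,t) = e^{-2 t} \sin(2 s) + 2 e^{-8 t} \sin(4 s) + 3 e^{-25 t/2} \sin(5 s)$.
Transform back: $\theta(s,t) = e^{-t}u(s,t)$.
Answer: $\theta(s, t) = e^{-3 t} \sin(2 s) + 2 e^{-9 t} \sin(4 s) + 3 e^{-27 t/2} \sin(5 s)$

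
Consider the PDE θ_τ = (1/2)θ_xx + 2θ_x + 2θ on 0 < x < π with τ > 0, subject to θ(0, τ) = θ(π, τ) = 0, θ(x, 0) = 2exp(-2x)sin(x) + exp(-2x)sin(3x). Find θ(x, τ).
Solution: Substitute θ = exp(-2x)u.
Then θ_x = exp(-2x)(u_x - 2u), θ_xx = exp(-2x)(u_xx - 4u_x + 4u), θ_τ = exp(-2x)u_τ; substituting and dividing by exp(-2x), the lower-order terms cancel: u_τ = (1/2)u_xx (standard heat equation).
Data for u: u(x,0) = exp(2x)θ(x,0) = 2sin(x) + sin(3x). The boundary conditions carry over: u(0,τ) = u(π,τ) = 0.
Separating variables: u = Σ c_n exp(-n²τ/2) sin(nx). From u(x,0) = 2sin(x) + sin(3x): c_1=2, c_3=1.
So u(x,τ) = 2exp(-τ/2)sin(x) + exp(-9τ/2)sin(3x), and θ(x,τ) = exp(-2x)u(x,τ).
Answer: θ(x, τ) = 2exp(-2x)exp(-τ/2)sin(x) + exp(-2x)exp(-9τ/2)sin(3x)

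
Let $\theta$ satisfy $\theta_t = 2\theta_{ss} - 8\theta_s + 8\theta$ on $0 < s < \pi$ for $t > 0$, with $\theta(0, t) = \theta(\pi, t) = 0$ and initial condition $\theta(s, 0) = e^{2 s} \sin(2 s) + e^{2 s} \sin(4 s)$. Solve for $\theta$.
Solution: Substitute $\theta = e^{2s}u$.
Then $\theta_s = e^{2s}(u_s + 2u)$, $\theta_{ss} = e^{2s}(u_{ss} + 4u_s + 4u)$, $\theta_t = e^{2s}u_t$; substituting and dividing by $e^{2s}$, the lower-order terms cancel: $u_t = 2u_{ss}$ (standard heat equation).
Data for $u$: $u(s,0) = e^{-2s}\theta(s,0) = \sin(2 s) + \sin(4 s)$. The boundary conditions carry over: $u(0,t) = u(\pi,t) = 0$.
Separating variables: $u = \sum c_n e^{-2n^2t} \sin(ns)$. From $u(s,0) = \sin(2 s) + \sin(4 s)$: $c_2=1, c_4=1$.
So $u(s,t) = e^{-8 t} \sin(2 s) + e^{-32 t} \sin(4 s)$, and $\theta(s,t) = e^{2s}u(s,t)$.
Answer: $\theta(s, t) = e^{2 s} e^{-8 t} \sin(2 s) + e^{2 s} e^{-32 t} \sin(4 s)$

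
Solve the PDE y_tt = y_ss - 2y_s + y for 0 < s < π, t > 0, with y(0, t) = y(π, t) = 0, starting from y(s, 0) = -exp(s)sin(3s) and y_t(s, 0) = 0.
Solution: Substitute y = exp(s)u.
Then y_s = exp(s)(u_s + u), y_ss = exp(s)(u_ss + 2u_s + u), y_tt = exp(s)u_tt; substituting and dividing by exp(s), the lower-order terms cancel: u_tt = u_ss (standard wave equation).
Data for u: u(s,0) = exp(-s)y(s,0) = -sin(3s); u_t(s,0) = exp(-s)y_t(s,0) = 0. The boundary conditions carry over: u(0,t) = u(π,t) = 0.
Separating variables: u = Σ [A_n cos(ω_n t) + B_n sin(ω_n t)] sin(ns), ω_n = n. From ICs: A_3=-1.
So u(s,t) = -sin(3s)cos(3t), and y(s,t) = exp(s)u(s,t).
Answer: y(s, t) = -exp(s)sin(3s)cos(3t)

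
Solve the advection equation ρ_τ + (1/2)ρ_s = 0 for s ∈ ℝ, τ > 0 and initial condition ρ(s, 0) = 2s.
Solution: By method of characteristics (waves move right with speed 1/2):
Along characteristics s - (1/2)τ = const, ρ is constant, so ρ(s,τ) = f(s - (1/2)τ) with f = ρ(·, 0).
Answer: ρ(s, τ) = 2s - τ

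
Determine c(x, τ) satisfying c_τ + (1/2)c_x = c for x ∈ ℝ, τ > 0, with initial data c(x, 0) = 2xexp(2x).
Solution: Substitute c = exp(2x)u.
Then c_x = exp(2x)(u_x + 2u), c_τ = exp(2x)u_τ; substituting and dividing by exp(2x), the lower-order terms cancel: u_τ + (1/2)u_x = 0 (standard advection equation).
Data for u: u(x,0) = exp(-2x)c(x,0) = 2x.
By characteristics (dx/dτ = 1/2), u(x,τ) = f(x - (1/2)τ) with f = u(·, 0).
So u(x,τ) = 2x - τ, and c(x,τ) = exp(2x)u(x,τ).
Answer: c(x, τ) = 2xexp(2x) - τexp(2x)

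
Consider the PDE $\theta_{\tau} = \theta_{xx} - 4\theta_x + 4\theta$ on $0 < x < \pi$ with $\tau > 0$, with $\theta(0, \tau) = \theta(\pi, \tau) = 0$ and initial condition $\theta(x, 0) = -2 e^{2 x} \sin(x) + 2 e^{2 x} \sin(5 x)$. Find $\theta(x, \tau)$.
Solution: Substitute $\theta = e^{2x}u$, i.e. $u = e^{-2x}\theta$.
By the product rule, $\theta_x = e^{2x}(u_x + 2u)$, $\theta_{xx} = e^{2x}(u_{xx} + 4u_x + 4u)$, $\theta_{\tau} = e^{2x}u_{\tau}$.
Substituting into the PDE and dividing by $e^{2x}$: $u_{\tau} = (u_{xx} + 4u_x + 4u) - 4(u_x + 2u) + 4u$.
The lower-order terms cancel, leaving the standard heat equation $u_{\tau} = u_{xx}$.
Initial data for $u$: $u(x,0) = e^{-2x}\theta(x,0) = -2 \sin(x) + 2 \sin(5 x)$. The boundary conditions carry over: $u(0,\tau) = u(\pi,\tau) = 0$.
Solve for $u$:
  Using separation of variables $u = X(x)G(\tau)$:
  Eigenfunctions: $\sin(nx)$, $n = 1, 2, 3, \ldots$
  General solution: $u(x, \tau) = \sum c_n \sin(nx) e^{-n^2 \tau}$
  Matching $u(x,0) = -2 \sin(x) + 2 \sin(5 x)$ term by term: $c_1=-2, c_5=2$.
Hence $u(x,\tau) = -2 e^{-\tau} \sin(x) + 2 e^{-25 \tau} \sin(5 x)$.
Transform back: $\theta(x,\tau) = e^{2x}u(x,\tau)$.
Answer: $\theta(x, \tau) = -2 e^{-\tau} e^{2 x} \sin(x) + 2 e^{-25 \tau} e^{2 x} \sin(5 x)$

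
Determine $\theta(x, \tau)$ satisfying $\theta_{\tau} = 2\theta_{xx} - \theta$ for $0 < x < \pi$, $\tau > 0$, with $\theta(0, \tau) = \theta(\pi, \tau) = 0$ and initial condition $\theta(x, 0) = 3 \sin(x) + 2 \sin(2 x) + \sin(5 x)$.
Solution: Substitute $\theta = e^{-\tau}u$.
Then $\theta_{\tau} = e^{-\tau}(u_{\tau} - u)$, $\theta_{xx} = e^{-\tau}u_{xx}$; substituting and dividing by $e^{-\tau}$, the lower-order terms cancel: $u_{\tau} = 2u_{xx}$ (standard heat equation).
Data for $u$: $u(x,0) = \theta(x,0) = 3 \sin(x) + 2 \sin(2 x) + \sin(5 x)$. The boundary conditions carry over: $u(0,\tau) = u(\pi,\tau) = 0$.
Separating variables: $u = \sum c_n e^{-2n^2\tau} \sin(nx)$. From $u(x,0) = 3 \sin(x) + 2 \sin(2 x) + \sin(5 x)$: $c_1=3, c_2=2, c_5=1$.
So $u(x,\tau) = 3 e^{-2 \tau} \sin(x) + 2 e^{-8 \tau} \sin(2 x) + e^{-50 \tau} \sin(5 x)$, and $\theta(x,\tau) = e^{-\tau}u(x,\tau)$.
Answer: $\theta(x, \tau) = 3 e^{-3 \tau} \sin(x) + 2 e^{-9 \tau} \sin(2 x) + e^{-51 \tau} \sin(5 x)$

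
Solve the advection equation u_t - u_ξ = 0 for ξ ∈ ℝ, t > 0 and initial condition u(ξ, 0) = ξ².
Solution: By method of characteristics (waves move left with speed 1):
Along characteristics ξ + t = const, u is constant, so u(ξ,t) = f(ξ + t) with f = u(·, 0).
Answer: u(ξ, t) = t² + 2tξ + ξ²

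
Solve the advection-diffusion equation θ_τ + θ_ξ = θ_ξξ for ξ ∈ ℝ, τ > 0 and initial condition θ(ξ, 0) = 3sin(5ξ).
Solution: Change to a moving frame: let η = ξ - τ, σ = τ and write θ(ξ,τ) = u(η,σ).
By the chain rule θ_τ = u_σ - u_η, θ_ξ = u_η, θ_ξξ = u_ηη.
Then θ_τ + θ_ξ = u_σ: the advection term cancels and the PDE becomes the heat equation u_σ = u_ηη on η ∈ ℝ.
Initial data: u(η,0) = θ(η,0) = 3sin(5η).
On η ∈ ℝ each mode satisfies (sin(nη))″ = -n² sin(nη), so exp(-n²σ) sin(nη) solves the heat equation; by superposition u(η,σ) = Σ c_n exp(-n²σ) sin(nη).
Reading off the coefficients: c_5=3, so u(η,σ) = 3exp(-25σ)sin(5η).
Substituting back η = ξ - τ, σ = τ: θ(ξ,τ) = u(ξ - τ, τ).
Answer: θ(ξ, τ) = 3exp(-25τ)sin(5ξ - 5τ)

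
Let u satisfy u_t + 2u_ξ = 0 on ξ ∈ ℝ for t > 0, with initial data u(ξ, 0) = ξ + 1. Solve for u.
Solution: By characteristics (dξ/dt = 2), u(ξ,t) = f(ξ - 2t) with f = u(·, 0).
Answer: u(ξ, t) = -2t + ξ + 1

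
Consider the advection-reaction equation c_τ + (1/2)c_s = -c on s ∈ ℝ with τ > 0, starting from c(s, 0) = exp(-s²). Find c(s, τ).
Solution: Substitute c = exp(-τ)u, i.e. u = exp(τ)c.
By the product rule, c_τ = exp(-τ)(u_τ - u), c_s = exp(-τ)u_s.
Substituting into the PDE and dividing by exp(-τ): u_τ - u + (1/2)u_s = -u.
The lower-order terms cancel, leaving the standard advection equation u_τ + (1/2)u_s = 0.
Initial data for u: u(s,0) = c(s,0) = exp(-s²).
Solve for u:
  By method of characteristics (waves move right with speed 1/2):
  Along characteristics s - (1/2)τ = const, u is constant, so u(s,τ) = f(s - (1/2)τ) with f = u(·, 0).
Hence u(s,τ) = exp(-(s - τ/2)²).
Transform back: c(s,τ) = exp(-τ)u(s,τ).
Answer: c(s, τ) = exp(-τ)exp(-(s - τ/2)²)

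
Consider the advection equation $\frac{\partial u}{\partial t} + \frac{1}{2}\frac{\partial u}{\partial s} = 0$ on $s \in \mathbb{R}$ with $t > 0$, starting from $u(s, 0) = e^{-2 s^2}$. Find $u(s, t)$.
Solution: By characteristics ($ds/dt = 1/2$), $u(s,t) = f(s - \frac{1}{2}t)$ with $f = u( \cdot , 0)$.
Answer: $u(s, t) = e^{-2 (s - t/2)^2}$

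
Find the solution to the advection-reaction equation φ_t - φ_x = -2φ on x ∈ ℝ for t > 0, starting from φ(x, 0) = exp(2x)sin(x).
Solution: Substitute φ = exp(2x)u, i.e. u = exp(-2x)φ.
By the product rule, φ_x = exp(2x)(u_x + 2u), φ_t = exp(2x)u_t.
Substituting into the PDE and dividing by exp(2x): u_t - (u_x + 2u) = -2u.
The lower-order terms cancel, leaving the standard advection equation u_t - u_x = 0.
Initial data for u: u(x,0) = exp(-2x)φ(x,0) = sin(x).
Solve for u:
  By method of characteristics (waves move left with speed 1):
  Along characteristics x + t = const, u is constant, so u(x,t) = f(x + t) with f = u(·, 0).
Hence u(x,t) = sin(t + x).
Transform back: φ(x,t) = exp(2x)u(x,t).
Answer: φ(x, t) = exp(2x)sin(t + x)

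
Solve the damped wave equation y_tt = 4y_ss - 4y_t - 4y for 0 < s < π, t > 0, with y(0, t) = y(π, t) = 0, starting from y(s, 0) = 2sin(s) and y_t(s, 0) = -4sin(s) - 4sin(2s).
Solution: Substitute y = exp(-2t)u, i.e. u = exp(2t)y.
By the product rule, y_t = exp(-2t)(u_t - 2u), y_tt = exp(-2t)(u_tt - 4u_t + 4u), y_ss = exp(-2t)u_ss.
Substituting into the PDE and dividing by exp(-2t): u_tt - 4u_t + 4u = 4u_ss - 4(u_t - 2u) - 4u.
The lower-order terms cancel, leaving the standard wave equation u_tt = 4u_ss.
Initial data for u: u(s,0) = y(s,0) = 2sin(s); u_t(s,0) = y_t(s,0) + 2y(s,0) = -4sin(2s). The boundary conditions carry over: u(0,t) = u(π,t) = 0.
Solve for u:
  Using separation of variables u = X(s)T(t):
  Eigenfunctions: sin(ns), n = 1, 2, 3, ...
  General solution: u(s, t) = Σ [A_n cos(2n t) + B_n sin(2n t)] sin(ns)
  From u(s,0) = 2sin(s): A_1=2. From u_t(s,0) = -4sin(2s), using u_t(s,0) = Σ ω_n B_n sin(ns) with ω_n = 2n: B_2 = (-4)/4 = -1.
Hence u(s,t) = 2sin(s)cos(2t) - sin(2s)sin(4t).
Transform back: y(s,t) = exp(-2t)u(s,t).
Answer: y(s, t) = 2exp(-2t)sin(s)cos(2t) - exp(-2t)sin(2s)sin(4t)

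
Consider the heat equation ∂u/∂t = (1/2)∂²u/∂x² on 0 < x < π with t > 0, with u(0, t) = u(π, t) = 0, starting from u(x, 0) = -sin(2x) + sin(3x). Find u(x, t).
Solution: Using separation of variables u = X(x)T(t):
Eigenfunctions: sin(nx), n = 1, 2, 3, ...
General solution: u(x, t) = Σ c_n sin(nx) exp(-n² t/2)
Matching u(x,0) = -sin(2x) + sin(3x) term by term: c_2=-1, c_3=1.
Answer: u(x, t) = -exp(-2t)sin(2x) + exp(-9t/2)sin(3x)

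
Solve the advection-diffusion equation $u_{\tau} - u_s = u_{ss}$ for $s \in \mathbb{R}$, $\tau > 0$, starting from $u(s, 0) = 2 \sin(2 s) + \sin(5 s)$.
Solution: Change to a moving frame: let $\eta = s + \tau$, $\sigma = \tau$ and write $u(s,\tau) = w(\eta,\sigma)$.
By the chain rule $u_{\tau} = w_{\sigma} + w_{\eta}$, $u_s = w_{\eta}$, $u_{ss} = w_{\eta\eta}$.
Then $u_{\tau} - u_s = w_{\sigma}$: the advection term cancels and the PDE becomes the heat equation $w_{\sigma} = w_{\eta\eta}$ on $\eta \in \mathbb{R}$.
Initial data: $w(\eta,0) = u(\eta,0) = 2 \sin(2 \eta) + \sin(5 \eta)$.
On $\eta \in \mathbb{R}$ each mode satisfies $(\sin(n\eta))'' = -n^2 \sin(n\eta)$, so $e^{-n^2\sigma} \sin(n\eta)$ solves the heat equation; by superposition $w(\eta,\sigma) = \sum c_n e^{-n^2\sigma} \sin(n\eta)$.
Reading off the coefficients: $c_2=2, c_5=1$, so $w(\eta,\sigma) = 2 e^{-4 \sigma} \sin(2 \eta) + e^{-25 \sigma} \sin(5 \eta)$.
Substituting back $\eta = s + \tau$, $\sigma = \tau$: $u(s,\tau) = w(s + \tau, \tau)$.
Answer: $u(s, \tau) = 2 e^{-4 \tau} \sin(2 \tau + 2 s) + e^{-25 \tau} \sin(5 \tau + 5 s)$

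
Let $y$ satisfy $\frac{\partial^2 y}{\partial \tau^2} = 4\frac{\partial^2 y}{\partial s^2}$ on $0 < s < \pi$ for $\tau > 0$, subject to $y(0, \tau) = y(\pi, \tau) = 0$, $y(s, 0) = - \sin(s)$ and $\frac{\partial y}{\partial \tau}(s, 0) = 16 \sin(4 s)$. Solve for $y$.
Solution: Using separation of variables $y = X(s)T(\tau)$:
Eigenfunctions: $\sin(ns)$, $n = 1, 2, 3, \ldots$
General solution: $y(s, \tau) = \sum [A_n \cos(2n \tau) + B_n \sin(2n \tau)] \sin(ns)$
From $y(s,0) = - \sin(s)$: $A_1=-1$. From $y_{\tau}(s,0) = 16 \sin(4 s)$, using $y_{\tau}(s,0) = \sum \omega_n B_n \sin(ns)$ with $\omega_n = 2n$: $B_4 = 16/8 = 2$.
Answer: $y(s, \tau) = 2 \sin(8 \tau) \sin(4 s) -  \sin(s) \cos(2 \tau)$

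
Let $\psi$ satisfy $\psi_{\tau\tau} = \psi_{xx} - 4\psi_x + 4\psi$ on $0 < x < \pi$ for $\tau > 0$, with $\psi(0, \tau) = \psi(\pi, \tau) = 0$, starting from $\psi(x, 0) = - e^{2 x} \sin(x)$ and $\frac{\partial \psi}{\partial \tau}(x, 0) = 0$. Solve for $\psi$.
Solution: Substitute $\psi = e^{2x}u$.
Then $\psi_x = e^{2x}(u_x + 2u)$, $\psi_{xx} = e^{2x}(u_{xx} + 4u_x + 4u)$, $\psi_{\tau\tau} = e^{2x}u_{\tau\tau}$; substituting and dividing by $e^{2x}$, the lower-order terms cancel: $u_{\tau\tau} = u_{xx}$ (standard wave equation).
Data for $u$: $u(x,0) = e^{-2x}\psi(x,0) = - \sin(x)$; $u_{\tau}(x,0) = e^{-2x}\psi_{\tau}(x,0) = 0$. The boundary conditions carry over: $u(0,\tau) = u(\pi,\tau) = 0$.
Separating variables: $u = \sum [A_n \cos(\omega_n \tau) + B_n \sin(\omega_n \tau)] \sin(nx)$, $\omega_n = n$. From ICs: $A_1=-1$.
So $u(x,\tau) = - \sin(x) \cos(\tau)$, and $\psi(x,\tau) = e^{2x}u(x,\tau)$.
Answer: $\psi(x, \tau) = - e^{2 x} \sin(x) \cos(\tau)$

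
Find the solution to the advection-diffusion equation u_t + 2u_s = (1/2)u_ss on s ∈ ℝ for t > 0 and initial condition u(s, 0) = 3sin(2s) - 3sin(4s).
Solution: Moving frame: η = s - 2t, σ = t, u = w(η,σ), so u_t = w_σ - 2w_η and u_ss = w_ηη.
Hence u_t + 2u_s = w_σ and the PDE becomes the heat equation w_σ = (1/2)w_ηη on η ∈ ℝ.
Initial data: w(η,0) = u(η,0) = 3sin(2η) - 3sin(4η). Each mode sin(nη) decays as exp(-n²σ/2) on ℝ, so w(η,σ) = Σ c_n exp(-n²σ/2) sin(nη) with c_2=3, c_4=-3: w(η,σ) = 3exp(-2σ)sin(2η) - 3exp(-8σ)sin(4η).
Substituting back: u(s,t) = w(s - 2t, t).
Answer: u(s, t) = 3exp(-2t)sin(2s - 4t) - 3exp(-8t)sin(4s - 8t)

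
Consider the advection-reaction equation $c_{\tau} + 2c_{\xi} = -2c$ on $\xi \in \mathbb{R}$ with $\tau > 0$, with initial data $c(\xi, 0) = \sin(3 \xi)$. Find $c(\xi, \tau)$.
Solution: Substitute $c = e^{-2\tau}u$, i.e. $u = e^{2\tau}c$.
By the product rule, $c_{\tau} = e^{-2\tau}(u_{\tau} - 2u)$, $c_{\xi} = e^{-2\tau}u_{\xi}$.
Substituting into the PDE and dividing by $e^{-2\tau}$: $u_{\tau} - 2u + 2u_{\xi} = -2u$.
The lower-order terms cancel, leaving the standard advection equation $u_{\tau} + 2u_{\xi} = 0$.
Initial data for $u$: $u(\xi,0) = c(\xi,0) = \sin(3 \xi)$.
Solve for $u$:
  By method of characteristics (waves move right with speed 2):
  Along characteristics $\xi - 2\tau =$ const, $u$ is constant, so $u(\xi,\tau) = f(\xi - 2\tau)$ with $f = u( \cdot , 0)$.
Hence $u(\xi,\tau) = \sin(3 \xi - 6 \tau)$.
Transform back: $c(\xi,\tau) = e^{-2\tau}u(\xi,\tau)$.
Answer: $c(\xi, \tau) = - e^{-2 \tau} \sin(6 \tau - 3 \xi)$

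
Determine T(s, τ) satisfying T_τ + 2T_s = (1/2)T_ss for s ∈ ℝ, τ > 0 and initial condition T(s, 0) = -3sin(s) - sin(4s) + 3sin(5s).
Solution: Change to a moving frame: let η = s - 2τ, σ = τ and write T(s,τ) = u(η,σ).
By the chain rule T_τ = u_σ - 2u_η, T_s = u_η, T_ss = u_ηη.
Then T_τ + 2T_s = u_σ: the advection term cancels and the PDE becomes the heat equation u_σ = (1/2)u_ηη on η ∈ ℝ.
Initial data: u(η,0) = T(η,0) = -3sin(η) - sin(4η) + 3sin(5η).
On η ∈ ℝ each mode satisfies (sin(nη))″ = -n² sin(nη), so exp(-n²σ/2) sin(nη) solves the heat equation; by superposition u(η,σ) = Σ c_n exp(-n²σ/2) sin(nη).
Reading off the coefficients: c_1=-3, c_4=-1, c_5=3, so u(η,σ) = -exp(-8σ)sin(4η) - 3exp(-σ/2)sin(η) + 3exp(-25σ/2)sin(5η).
Substituting back η = s - 2τ, σ = τ: T(s,τ) = u(s - 2τ, τ).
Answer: T(s, τ) = -exp(-8τ)sin(4s - 8τ) - 3exp(-τ/2)sin(s - 2τ) + 3exp(-25τ/2)sin(5s - 10τ)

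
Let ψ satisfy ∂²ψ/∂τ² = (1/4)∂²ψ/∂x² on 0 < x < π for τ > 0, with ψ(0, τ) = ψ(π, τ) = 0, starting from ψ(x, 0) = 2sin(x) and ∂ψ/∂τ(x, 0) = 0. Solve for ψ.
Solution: Using separation of variables ψ = X(x)T(τ):
Eigenfunctions: sin(nx), n = 1, 2, 3, ...
General solution: ψ(x, τ) = Σ [A_n cos(n τ/2) + B_n sin(n τ/2)] sin(nx)
From ψ(x,0) = 2sin(x): A_1=2. From ψ_τ(x,0) = 0: all B_n = 0.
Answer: ψ(x, τ) = 2sin(x)cos(τ/2)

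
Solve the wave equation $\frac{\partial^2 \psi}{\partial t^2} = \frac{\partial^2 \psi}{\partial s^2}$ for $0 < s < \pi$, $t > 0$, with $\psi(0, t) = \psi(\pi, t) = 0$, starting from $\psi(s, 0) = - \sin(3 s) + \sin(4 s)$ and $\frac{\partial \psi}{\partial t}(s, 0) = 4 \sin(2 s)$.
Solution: Separating variables: $\psi = \sum [A_n \cos(\omega_n t) + B_n \sin(\omega_n t)] \sin(ns)$, $\omega_n = n$. From ICs ($B_n$ = velocity coefficient / $\omega_n$): $A_3=-1, A_4=1, B_2=2$.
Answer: $\psi(s, t) = 2 \sin(2 s) \sin(2 t) -  \sin(3 s) \cos(3 t) + \sin(4 s) \cos(4 t)$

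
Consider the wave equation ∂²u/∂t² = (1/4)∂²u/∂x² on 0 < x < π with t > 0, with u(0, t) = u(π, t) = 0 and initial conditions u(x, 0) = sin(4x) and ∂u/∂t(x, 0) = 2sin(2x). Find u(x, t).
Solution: Separating variables: u = Σ [A_n cos(ω_n t) + B_n sin(ω_n t)] sin(nx), ω_n = n/2. From ICs (B_n = velocity coefficient / ω_n): A_4=1, B_2=2.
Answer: u(x, t) = 2sin(t)sin(2x) + sin(4x)cos(2t)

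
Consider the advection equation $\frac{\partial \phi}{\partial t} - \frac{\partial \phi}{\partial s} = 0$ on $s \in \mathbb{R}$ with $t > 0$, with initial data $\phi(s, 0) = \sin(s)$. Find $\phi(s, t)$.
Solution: By characteristics ($ds/dt = -1$), $\phi(s,t) = f(s + t)$ with $f = \phi( \cdot , 0)$.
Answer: $\phi(s, t) = \sin(s + t)$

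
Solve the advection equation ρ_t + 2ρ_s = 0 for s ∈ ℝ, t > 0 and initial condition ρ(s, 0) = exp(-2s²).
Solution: By method of characteristics (waves move right with speed 2):
Along characteristics s - 2t = const, ρ is constant, so ρ(s,t) = f(s - 2t) with f = ρ(·, 0).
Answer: ρ(s, t) = exp(-2(s - 2t)²)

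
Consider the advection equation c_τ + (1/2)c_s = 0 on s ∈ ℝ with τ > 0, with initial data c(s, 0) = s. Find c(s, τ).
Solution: By method of characteristics (waves move right with speed 1/2):
Along characteristics s - (1/2)τ = const, c is constant, so c(s,τ) = f(s - (1/2)τ) with f = c(·, 0).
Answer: c(s, τ) = s - (1/2)τ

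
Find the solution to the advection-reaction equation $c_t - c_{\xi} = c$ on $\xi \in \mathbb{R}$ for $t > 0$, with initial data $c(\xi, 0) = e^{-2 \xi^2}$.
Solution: Substitute $c = e^{t}u$.
Then $c_t = e^{t}(u_t + u)$, $c_{\xi} = e^{t}u_{\xi}$; substituting and dividing by $e^{t}$, the lower-order terms cancel: $u_t - u_{\xi} = 0$ (standard advection equation).
Data for $u$: $u(\xi,0) = c(\xi,0) = e^{-2 \xi^2}$.
By characteristics ($d\xi/dt = -1$), $u(\xi,t) = f(\xi + t)$ with $f = u( \cdot , 0)$.
So $u(\xi,t) = e^{-2 (t + \xi)^2}$, and $c(\xi,t) = e^{t}u(\xi,t)$.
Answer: $c(\xi, t) = e^{t} e^{-2 (\xi + t)^2}$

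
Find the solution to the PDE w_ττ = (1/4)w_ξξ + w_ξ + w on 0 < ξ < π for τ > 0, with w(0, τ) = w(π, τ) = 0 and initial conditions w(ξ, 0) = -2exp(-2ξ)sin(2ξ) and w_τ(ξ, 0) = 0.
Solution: Substitute w = exp(-2ξ)u.
Then w_ξ = exp(-2ξ)(u_ξ - 2u), w_ξξ = exp(-2ξ)(u_ξξ - 4u_ξ + 4u), w_ττ = exp(-2ξ)u_ττ; substituting and dividing by exp(-2ξ), the lower-order terms cancel: u_ττ = (1/4)u_ξξ (standard wave equation).
Data for u: u(ξ,0) = exp(2ξ)w(ξ,0) = -2sin(2ξ); u_τ(ξ,0) = exp(2ξ)w_τ(ξ,0) = 0. The boundary conditions carry over: u(0,τ) = u(π,τ) = 0.
Separating variables: u = Σ [A_n cos(ω_n τ) + B_n sin(ω_n τ)] sin(nξ), ω_n = n/2. From ICs: A_2=-2.
So u(ξ,τ) = -2sin(2ξ)cos(τ), and w(ξ,τ) = exp(-2ξ)u(ξ,τ).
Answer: w(ξ, τ) = -2exp(-2ξ)sin(2ξ)cos(τ)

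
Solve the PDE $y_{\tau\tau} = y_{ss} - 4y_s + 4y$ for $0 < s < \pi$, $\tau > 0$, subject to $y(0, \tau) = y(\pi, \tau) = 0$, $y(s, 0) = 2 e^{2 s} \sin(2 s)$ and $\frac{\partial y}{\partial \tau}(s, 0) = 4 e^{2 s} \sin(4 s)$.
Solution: Substitute $y = e^{2s}u$, i.e. $u = e^{-2s}y$.
By the product rule, $y_s = e^{2s}(u_s + 2u)$, $y_{ss} = e^{2s}(u_{ss} + 4u_s + 4u)$, $y_{\tau\tau} = e^{2s}u_{\tau\tau}$.
Substituting into the PDE and dividing by $e^{2s}$: $u_{\tau\tau} = (u_{ss} + 4u_s + 4u) - 4(u_s + 2u) + 4u$.
The lower-order terms cancel, leaving the standard wave equation $u_{\tau\tau} = u_{ss}$.
Initial data for $u$: $u(s,0) = e^{-2s}y(s,0) = 2 \sin(2 s)$; $u_{\tau}(s,0) = e^{-2s}y_{\tau}(s,0) = 4 \sin(4 s)$. The boundary conditions carry over: $u(0,\tau) = u(\pi,\tau) = 0$.
Solve for $u$:
  Using separation of variables $u = X(s)T(\tau)$:
  Eigenfunctions: $\sin(ns)$, $n = 1, 2, 3, \ldots$
  General solution: $u(s, \tau) = \sum [A_n \cos(n \tau) + B_n \sin(n \tau)] \sin(ns)$
  From $u(s,0) = 2 \sin(2 s)$: $A_2=2$. From $u_{\tau}(s,0) = 4 \sin(4 s)$, using $u_{\tau}(s,0) = \sum \omega_n B_n \sin(ns)$ with $\omega_n = n$: $B_4 = 4/4 = 1$.
Hence $u(s,\tau) = 2 \sin(2 s) \cos(2 \tau) + \sin(4 s) \sin(4 \tau)$.
Transform back: $y(s,\tau) = e^{2s}u(s,\tau)$.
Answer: $y(s, \tau) = e^{2 s} \sin(4 \tau) \sin(4 s) + 2 e^{2 s} \sin(2 s) \cos(2 \tau)$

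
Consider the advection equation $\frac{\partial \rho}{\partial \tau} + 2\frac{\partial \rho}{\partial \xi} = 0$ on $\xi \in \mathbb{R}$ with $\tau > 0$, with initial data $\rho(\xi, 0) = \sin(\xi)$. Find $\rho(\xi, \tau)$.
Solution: By method of characteristics (waves move right with speed 2):
Along characteristics $\xi - 2\tau =$ const, $\rho$ is constant, so $\rho(\xi,\tau) = f(\xi - 2\tau)$ with $f = \rho( \cdot , 0)$.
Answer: $\rho(\xi, \tau) = - \sin(2 \tau - \xi)$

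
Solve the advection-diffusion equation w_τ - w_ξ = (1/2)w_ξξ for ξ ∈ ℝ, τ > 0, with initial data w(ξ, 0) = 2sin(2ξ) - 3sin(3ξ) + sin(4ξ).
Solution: Change to a moving frame: let η = ξ + τ, σ = τ and write w(ξ,τ) = u(η,σ).
By the chain rule w_τ = u_σ + u_η, w_ξ = u_η, w_ξξ = u_ηη.
Then w_τ - w_ξ = u_σ: the advection term cancels and the PDE becomes the heat equation u_σ = (1/2)u_ηη on η ∈ ℝ.
Initial data: u(η,0) = w(η,0) = 2sin(2η) - 3sin(3η) + sin(4η).
On η ∈ ℝ each mode satisfies (sin(nη))″ = -n² sin(nη), so exp(-n²σ/2) sin(nη) solves the heat equation; by superposition u(η,σ) = Σ c_n exp(-n²σ/2) sin(nη).
Reading off the coefficients: c_2=2, c_3=-3, c_4=1, so u(η,σ) = 2exp(-2σ)sin(2η) + exp(-8σ)sin(4η) - 3exp(-9σ/2)sin(3η).
Substituting back η = ξ + τ, σ = τ: w(ξ,τ) = u(ξ + τ, τ).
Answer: w(ξ, τ) = 2exp(-2τ)sin(2ξ + 2τ) + exp(-8τ)sin(4ξ + 4τ) - 3exp(-9τ/2)sin(3ξ + 3τ)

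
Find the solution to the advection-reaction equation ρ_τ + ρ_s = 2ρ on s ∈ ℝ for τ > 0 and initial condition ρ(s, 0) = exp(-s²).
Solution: Substitute ρ = exp(2τ)u.
Then ρ_τ = exp(2τ)(u_τ + 2u), ρ_s = exp(2τ)u_s; substituting and dividing by exp(2τ), the lower-order terms cancel: u_τ + u_s = 0 (standard advection equation).
Data for u: u(s,0) = ρ(s,0) = exp(-s²).
By characteristics (ds/dτ = 1), u(s,τ) = f(s - τ) with f = u(·, 0).
So u(s,τ) = exp(-(s - τ)²), and ρ(s,τ) = exp(2τ)u(s,τ).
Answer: ρ(s, τ) = exp(2τ)exp(-(s - τ)²)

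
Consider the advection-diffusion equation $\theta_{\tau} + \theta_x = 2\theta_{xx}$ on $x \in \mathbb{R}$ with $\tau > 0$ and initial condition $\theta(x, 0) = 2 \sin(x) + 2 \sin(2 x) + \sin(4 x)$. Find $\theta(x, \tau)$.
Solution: Moving frame: $\eta = x - \tau$, $\sigma = \tau$, $\theta = u(\eta,\sigma)$, so $\theta_{\tau} = u_{\sigma} - u_{\eta}$ and $\theta_{xx} = u_{\eta\eta}$.
Hence $\theta_{\tau} + \theta_x = u_{\sigma}$ and the PDE becomes the heat equation $u_{\sigma} = 2u_{\eta\eta}$ on $\eta \in \mathbb{R}$.
Initial data: $u(\eta,0) = \theta(\eta,0) = 2 \sin(\eta) + 2 \sin(2 \eta) + \sin(4 \eta)$. Each mode $\sin(n\eta)$ decays as $e^{-2n^2\sigma}$ on $\mathbb{R}$, so $u(\eta,\sigma) = \sum c_n e^{-2n^2\sigma} \sin(n\eta)$ with $c_1=2, c_2=2, c_4=1$: $u(\eta,\sigma) = 2 e^{-2 \sigma} \sin(\eta) + 2 e^{-8 \sigma} \sin(2 \eta) + e^{-32 \sigma} \sin(4 \eta)$.
Substituting back: $\theta(x,\tau) = u(x - \tau, \tau)$.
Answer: $\theta(x, \tau) = -2 e^{-2 \tau} \sin(\tau - x) - 2 e^{-8 \tau} \sin(2 \tau - 2 x) -  e^{-32 \tau} \sin(4 \tau - 4 x)$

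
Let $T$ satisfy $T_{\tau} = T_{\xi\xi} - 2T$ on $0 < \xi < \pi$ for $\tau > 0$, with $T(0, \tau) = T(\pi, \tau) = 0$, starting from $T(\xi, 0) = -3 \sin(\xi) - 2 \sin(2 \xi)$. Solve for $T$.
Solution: Substitute $T = e^{-2\tau}u$.
Then $T_{\tau} = e^{-2\tau}(u_{\tau} - 2u)$, $T_{\xi\xi} = e^{-2\tau}u_{\xi\xi}$; substituting and dividing by $e^{-2\tau}$, the lower-order terms cancel: $u_{\tau} = u_{\xi\xi}$ (standard heat equation).
Data for $u$: $u(\xi,0) = T(\xi,0) = -3 \sin(\xi) - 2 \sin(2 \xi)$. The boundary conditions carry over: $u(0,\tau) = u(\pi,\tau) = 0$.
Separating variables: $u = \sum c_n e^{-n^2\tau} \sin(n\xi)$. From $u(\xi,0) = -3 \sin(\xi) - 2 \sin(2 \xi)$: $c_1=-3, c_2=-2$.
So $u(\xi,\tau) = -3 e^{-\tau} \sin(\xi) - 2 e^{-4 \tau} \sin(2 \xi)$, and $T(\xi,\tau) = e^{-2\tau}u(\xi,\tau)$.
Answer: $T(\xi, \tau) = -3 e^{-3 \tau} \sin(\xi) - 2 e^{-6 \tau} \sin(2 \xi)$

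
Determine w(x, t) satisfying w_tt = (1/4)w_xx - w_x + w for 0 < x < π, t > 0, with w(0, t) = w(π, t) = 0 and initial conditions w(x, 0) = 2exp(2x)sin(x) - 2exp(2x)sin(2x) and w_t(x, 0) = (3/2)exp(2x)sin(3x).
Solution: Substitute w = exp(2x)u.
Then w_x = exp(2x)(u_x + 2u), w_xx = exp(2x)(u_xx + 4u_x + 4u), w_tt = exp(2x)u_tt; substituting and dividing by exp(2x), the lower-order terms cancel: u_tt = (1/4)u_xx (standard wave equation).
Data for u: u(x,0) = exp(-2x)w(x,0) = 2sin(x) - 2sin(2x); u_t(x,0) = exp(-2x)w_t(x,0) = (3/2)sin(3x). The boundary conditions carry over: u(0,t) = u(π,t) = 0.
Separating variables: u = Σ [A_n cos(ω_n t) + B_n sin(ω_n t)] sin(nx), ω_n = n/2. From ICs (B_n = velocity coefficient / ω_n): A_1=2, A_2=-2, B_3=1.
So u(x,t) = sin(3t/2)sin(3x) + 2sin(x)cos(t/2) - 2sin(2x)cos(t), and w(x,t) = exp(2x)u(x,t).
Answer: w(x, t) = exp(2x)sin(3t/2)sin(3x) + 2exp(2x)sin(x)cos(t/2) - 2exp(2x)sin(2x)cos(t)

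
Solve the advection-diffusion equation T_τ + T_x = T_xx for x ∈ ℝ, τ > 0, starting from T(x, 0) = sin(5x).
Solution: Change to a moving frame: let η = x - τ, σ = τ and write T(x,τ) = u(η,σ).
By the chain rule T_τ = u_σ - u_η, T_x = u_η, T_xx = u_ηη.
Then T_τ + T_x = u_σ: the advection term cancels and the PDE becomes the heat equation u_σ = u_ηη on η ∈ ℝ.
Initial data: u(η,0) = T(η,0) = sin(5η).
On η ∈ ℝ each mode satisfies (sin(nη))″ = -n² sin(nη), so exp(-n²σ) sin(nη) solves the heat equation; by superposition u(η,σ) = Σ c_n exp(-n²σ) sin(nη).
Reading off the coefficients: c_5=1, so u(η,σ) = exp(-25σ)sin(5η).
Substituting back η = x - τ, σ = τ: T(x,τ) = u(x - τ, τ).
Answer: T(x, τ) = exp(-25τ)sin(5x - 5τ)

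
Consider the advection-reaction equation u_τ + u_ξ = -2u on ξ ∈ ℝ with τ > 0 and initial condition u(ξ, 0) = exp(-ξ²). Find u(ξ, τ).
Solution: Substitute u = exp(-2τ)w, i.e. w = exp(2τ)u.
By the product rule, u_τ = exp(-2τ)(w_τ - 2w), u_ξ = exp(-2τ)w_ξ.
Substituting into the PDE and dividing by exp(-2τ): w_τ - 2w + w_ξ = -2w.
The lower-order terms cancel, leaving the standard advection equation w_τ + w_ξ = 0.
Initial data for w: w(ξ,0) = u(ξ,0) = exp(-ξ²).
Solve for w:
  By method of characteristics (waves move right with speed 1):
  Along characteristics ξ - τ = const, w is constant, so w(ξ,τ) = f(ξ - τ) with f = w(·, 0).
Hence w(ξ,τ) = exp(-(ξ - τ)²).
Transform back: u(ξ,τ) = exp(-2τ)w(ξ,τ).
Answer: u(ξ, τ) = exp(-2τ)exp(-(ξ - τ)²)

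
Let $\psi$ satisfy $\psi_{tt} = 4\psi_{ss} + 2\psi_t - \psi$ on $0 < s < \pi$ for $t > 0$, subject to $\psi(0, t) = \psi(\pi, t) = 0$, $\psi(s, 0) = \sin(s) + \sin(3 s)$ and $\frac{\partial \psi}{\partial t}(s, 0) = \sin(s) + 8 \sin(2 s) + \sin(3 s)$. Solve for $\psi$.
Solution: Substitute $\psi = e^{t}u$, i.e. $u = e^{-t}\psi$.
By the product rule, $\psi_t = e^{t}(u_t + u)$, $\psi_{tt} = e^{t}(u_{tt} + 2u_t + u)$, $\psi_{ss} = e^{t}u_{ss}$.
Substituting into the PDE and dividing by $e^{t}$: $u_{tt} + 2u_t + u = 4u_{ss} + 2(u_t + u) - u$.
The lower-order terms cancel, leaving the standard wave equation $u_{tt} = 4u_{ss}$.
Initial data for $u$: $u(s,0) = \psi(s,0) = \sin(s) + \sin(3 s)$; $u_t(s,0) = \psi_t(s,0) - \psi(s,0) = 8 \sin(2 s)$. The boundary conditions carry over: $u(0,t) = u(\pi,t) = 0$.
Solve for $u$:
  Using separation of variables $u = X(s)T(t)$:
  Eigenfunctions: $\sin(ns)$, $n = 1, 2, 3, \ldots$
  General solution: $u(s, t) = \sum [A_n \cos(2n t) + B_n \sin(2n t)] \sin(ns)$
  From $u(s,0) = \sin(s) + \sin(3 s)$: $A_1=1, A_3=1$. From $u_t(s,0) = 8 \sin(2 s)$, using $u_t(s,0) = \sum \omega_n B_n \sin(ns)$ with $\omega_n = 2n$: $B_2 = 8/4 = 2$.
Hence $u(s,t) = \sin(s) \cos(2 t) + 2 \sin(2 s) \sin(4 t) + \sin(3 s) \cos(6 t)$.
Transform back: $\psi(s,t) = e^{t}u(s,t)$.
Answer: $\psi(s, t) = e^{t} \sin(s) \cos(2 t) + 2 e^{t} \sin(2 s) \sin(4 t) + e^{t} \sin(3 s) \cos(6 t)$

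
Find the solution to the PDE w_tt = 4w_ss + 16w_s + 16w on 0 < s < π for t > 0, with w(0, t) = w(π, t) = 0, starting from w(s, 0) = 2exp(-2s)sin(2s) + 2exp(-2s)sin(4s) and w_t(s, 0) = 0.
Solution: Substitute w = exp(-2s)u.
Then w_s = exp(-2s)(u_s - 2u), w_ss = exp(-2s)(u_ss - 4u_s + 4u), w_tt = exp(-2s)u_tt; substituting and dividing by exp(-2s), the lower-order terms cancel: u_tt = 4u_ss (standard wave equation).
Data for u: u(s,0) = exp(2s)w(s,0) = 2sin(2s) + 2sin(4s); u_t(s,0) = exp(2s)w_t(s,0) = 0. The boundary conditions carry over: u(0,t) = u(π,t) = 0.
Separating variables: u = Σ [A_n cos(ω_n t) + B_n sin(ω_n t)] sin(ns), ω_n = 2n. From ICs: A_2=2, A_4=2.
So u(s,t) = 2sin(2s)cos(4t) + 2sin(4s)cos(8t), and w(s,t) = exp(-2s)u(s,t).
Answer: w(s, t) = 2exp(-2s)sin(2s)cos(4t) + 2exp(-2s)sin(4s)cos(8t)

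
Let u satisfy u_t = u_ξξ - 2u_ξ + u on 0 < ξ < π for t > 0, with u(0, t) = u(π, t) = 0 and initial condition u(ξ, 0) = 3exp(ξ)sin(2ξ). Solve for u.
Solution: Substitute u = exp(ξ)w.
Then u_ξ = exp(ξ)(w_ξ + w), u_ξξ = exp(ξ)(w_ξξ + 2w_ξ + w), u_t = exp(ξ)w_t; substituting and dividing by exp(ξ), the lower-order terms cancel: w_t = w_ξξ (standard heat equation).
Data for w: w(ξ,0) = exp(-ξ)u(ξ,0) = 3sin(2ξ). The boundary conditions carry over: w(0,t) = w(π,t) = 0.
Separating variables: w = Σ c_n exp(-n²t) sin(nξ). From w(ξ,0) = 3sin(2ξ): c_2=3.
So w(ξ,t) = 3exp(-4t)sin(2ξ), and u(ξ,t) = exp(ξ)w(ξ,t).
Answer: u(ξ, t) = 3exp(-4t)exp(ξ)sin(2ξ)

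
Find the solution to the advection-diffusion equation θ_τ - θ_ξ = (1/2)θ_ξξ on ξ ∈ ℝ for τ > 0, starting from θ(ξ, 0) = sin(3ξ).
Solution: Change to a moving frame: let η = ξ + τ, σ = τ and write θ(ξ,τ) = u(η,σ).
By the chain rule θ_τ = u_σ + u_η, θ_ξ = u_η, θ_ξξ = u_ηη.
Then θ_τ - θ_ξ = u_σ: the advection term cancels and the PDE becomes the heat equation u_σ = (1/2)u_ηη on η ∈ ℝ.
Initial data: u(η,0) = θ(η,0) = sin(3η).
On η ∈ ℝ each mode satisfies (sin(nη))″ = -n² sin(nη), so exp(-n²σ/2) sin(nη) solves the heat equation; by superposition u(η,σ) = Σ c_n exp(-n²σ/2) sin(nη).
Reading off the coefficients: c_3=1, so u(η,σ) = exp(-9σ/2)sin(3η).
Substituting back η = ξ + τ, σ = τ: θ(ξ,τ) = u(ξ + τ, τ).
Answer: θ(ξ, τ) = exp(-9τ/2)sin(3ξ + 3τ)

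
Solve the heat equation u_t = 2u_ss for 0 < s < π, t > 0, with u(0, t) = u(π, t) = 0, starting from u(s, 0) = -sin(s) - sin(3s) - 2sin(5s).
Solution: Separating variables: u = Σ c_n exp(-2n²t) sin(ns). From u(s,0) = -sin(s) - sin(3s) - 2sin(5s): c_1=-1, c_3=-1, c_5=-2.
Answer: u(s, t) = -exp(-2t)sin(s) - exp(-18t)sin(3s) - 2exp(-50t)sin(5s)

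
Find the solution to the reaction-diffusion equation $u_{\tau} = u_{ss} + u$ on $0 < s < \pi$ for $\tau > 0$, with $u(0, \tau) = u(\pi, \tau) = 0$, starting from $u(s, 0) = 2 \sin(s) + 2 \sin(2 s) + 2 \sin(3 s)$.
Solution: Substitute $u = e^{\tau}w$, i.e. $w = e^{-\tau}u$.
By the product rule, $u_{\tau} = e^{\tau}(w_{\tau} + w)$, $u_{ss} = e^{\tau}w_{ss}$.
Substituting into the PDE and dividing by $e^{\tau}$: $w_{\tau} + w = w_{ss} + w$.
The lower-order terms cancel, leaving the standard heat equation $w_{\tau} = w_{ss}$.
Initial data for $w$: $w(s,0) = u(s,0) = 2 \sin(s) + 2 \sin(2 s) + 2 \sin(3 s)$. The boundary conditions carry over: $w(0,\tau) = w(\pi,\tau) = 0$.
Solve for $w$:
  Using separation of variables $w = X(s)T(\tau)$:
  Eigenfunctions: $\sin(ns)$, $n = 1, 2, 3, \ldots$
  General solution: $w(s, \tau) = \sum c_n \sin(ns) e^{-n^2 \tau}$
  Matching $w(s,0) = 2 \sin(s) + 2 \sin(2 s) + 2 \sin(3 s)$ term by term: $c_1=2, c_2=2, c_3=2$.
Hence $w(s,\tau) = 2 e^{-\tau} \sin(s) + 2 e^{-4 \tau} \sin(2 s) + 2 e^{-9 \tau} \sin(3 s)$.
Transform back: $u(s,\tau) = e^{\tau}w(s,\tau)$.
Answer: $u(s, \tau) = 2 \sin(s) + 2 e^{-3 \tau} \sin(2 s) + 2 e^{-8 \tau} \sin(3 s)$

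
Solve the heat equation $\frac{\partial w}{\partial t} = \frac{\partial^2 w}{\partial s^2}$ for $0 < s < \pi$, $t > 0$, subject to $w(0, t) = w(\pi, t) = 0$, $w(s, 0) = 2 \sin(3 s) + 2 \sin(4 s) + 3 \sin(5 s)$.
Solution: Separating variables: $w = \sum c_n e^{-n^2t} \sin(ns)$. From $w(s,0) = 2 \sin(3 s) + 2 \sin(4 s) + 3 \sin(5 s)$: $c_3=2, c_4=2, c_5=3$.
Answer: $w(s, t) = 2 e^{-9 t} \sin(3 s) + 2 e^{-16 t} \sin(4 s) + 3 e^{-25 t} \sin(5 s)$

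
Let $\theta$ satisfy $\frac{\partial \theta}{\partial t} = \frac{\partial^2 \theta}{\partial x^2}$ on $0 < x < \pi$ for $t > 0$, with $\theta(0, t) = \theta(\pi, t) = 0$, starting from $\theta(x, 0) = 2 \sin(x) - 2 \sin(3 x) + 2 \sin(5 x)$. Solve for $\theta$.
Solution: Separating variables: $\theta = \sum c_n e^{-n^2t} \sin(nx)$. From $\theta(x,0) = 2 \sin(x) - 2 \sin(3 x) + 2 \sin(5 x)$: $c_1=2, c_3=-2, c_5=2$.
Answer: $\theta(x, t) = 2 e^{-t} \sin(x) - 2 e^{-9 t} \sin(3 x) + 2 e^{-25 t} \sin(5 x)$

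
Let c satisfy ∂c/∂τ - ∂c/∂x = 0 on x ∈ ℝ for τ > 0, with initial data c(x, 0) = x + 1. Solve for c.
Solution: By method of characteristics (waves move left with speed 1):
Along characteristics x + τ = const, c is constant, so c(x,τ) = f(x + τ) with f = c(·, 0).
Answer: c(x, τ) = x + τ + 1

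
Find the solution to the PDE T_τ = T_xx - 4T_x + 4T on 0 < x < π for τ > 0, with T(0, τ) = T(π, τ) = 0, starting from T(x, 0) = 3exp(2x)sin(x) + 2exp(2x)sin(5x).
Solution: Substitute T = exp(2x)u.
Then T_x = exp(2x)(u_x + 2u), T_xx = exp(2x)(u_xx + 4u_x + 4u), T_τ = exp(2x)u_τ; substituting and dividing by exp(2x), the lower-order terms cancel: u_τ = u_xx (standard heat equation).
Data for u: u(x,0) = exp(-2x)T(x,0) = 3sin(x) + 2sin(5x). The boundary conditions carry over: u(0,τ) = u(π,τ) = 0.
Separating variables: u = Σ c_n exp(-n²τ) sin(nx). From u(x,0) = 3sin(x) + 2sin(5x): c_1=3, c_5=2.
So u(x,τ) = 3exp(-τ)sin(x) + 2exp(-25τ)sin(5x), and T(x,τ) = exp(2x)u(x,τ).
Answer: T(x, τ) = 3exp(2x)exp(-τ)sin(x) + 2exp(2x)exp(-25τ)sin(5x)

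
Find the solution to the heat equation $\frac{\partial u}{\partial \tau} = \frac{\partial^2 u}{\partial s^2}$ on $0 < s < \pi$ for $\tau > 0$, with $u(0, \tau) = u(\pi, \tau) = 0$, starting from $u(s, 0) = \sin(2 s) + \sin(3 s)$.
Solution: Using separation of variables $u = X(s)T(\tau)$:
Eigenfunctions: $\sin(ns)$, $n = 1, 2, 3, \ldots$
General solution: $u(s, \tau) = \sum c_n \sin(ns) e^{-n^2 \tau}$
Matching $u(s,0) = \sin(2 s) + \sin(3 s)$ term by term: $c_2=1, c_3=1$.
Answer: $u(s, \tau) = e^{-4 \tau} \sin(2 s) + e^{-9 \tau} \sin(3 s)$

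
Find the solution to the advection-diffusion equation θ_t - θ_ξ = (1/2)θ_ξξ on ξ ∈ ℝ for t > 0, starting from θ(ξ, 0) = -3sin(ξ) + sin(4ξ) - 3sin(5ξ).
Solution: Change to a moving frame: let η = ξ + t, σ = t and write θ(ξ,t) = u(η,σ).
By the chain rule θ_t = u_σ + u_η, θ_ξ = u_η, θ_ξξ = u_ηη.
Then θ_t - θ_ξ = u_σ: the advection term cancels and the PDE becomes the heat equation u_σ = (1/2)u_ηη on η ∈ ℝ.
Initial data: u(η,0) = θ(η,0) = -3sin(η) + sin(4η) - 3sin(5η).
On η ∈ ℝ each mode satisfies (sin(nη))″ = -n² sin(nη), so exp(-n²σ/2) sin(nη) solves the heat equation; by superposition u(η,σ) = Σ c_n exp(-n²σ/2) sin(nη).
Reading off the coefficients: c_1=-3, c_4=1, c_5=-3, so u(η,σ) = exp(-8σ)sin(4η) - 3exp(-σ/2)sin(η) - 3exp(-25σ/2)sin(5η).
Substituting back η = ξ + t, σ = t: θ(ξ,t) = u(ξ + t, t).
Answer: θ(ξ, t) = exp(-8t)sin(4t + 4ξ) - 3exp(-t/2)sin(t + ξ) - 3exp(-25t/2)sin(5t + 5ξ)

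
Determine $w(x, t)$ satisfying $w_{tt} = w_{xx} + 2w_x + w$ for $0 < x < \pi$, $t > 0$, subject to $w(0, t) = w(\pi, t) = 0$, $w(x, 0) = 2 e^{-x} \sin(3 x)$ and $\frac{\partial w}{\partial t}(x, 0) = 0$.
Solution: Substitute $w = e^{-x}u$.
Then $w_x = e^{-x}(u_x - u)$, $w_{xx} = e^{-x}(u_{xx} - 2u_x + u)$, $w_{tt} = e^{-x}u_{tt}$; substituting and dividing by $e^{-x}$, the lower-order terms cancel: $u_{tt} = u_{xx}$ (standard wave equation).
Data for $u$: $u(x,0) = e^{x}w(x,0) = 2 \sin(3 x)$; $u_t(x,0) = e^{x}w_t(x,0) = 0$. The boundary conditions carry over: $u(0,t) = u(\pi,t) = 0$.
Separating variables: $u = \sum [A_n \cos(\omega_n t) + B_n \sin(\omega_n t)] \sin(nx)$, $\omega_n = n$. From ICs: $A_3=2$.
So $u(x,t) = 2 \sin(3 x) \cos(3 t)$, and $w(x,t) = e^{-x}u(x,t)$.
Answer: $w(x, t) = 2 e^{-x} \sin(3 x) \cos(3 t)$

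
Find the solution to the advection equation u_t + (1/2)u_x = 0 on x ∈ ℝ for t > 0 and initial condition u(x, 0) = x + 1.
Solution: By method of characteristics (waves move right with speed 1/2):
Along characteristics x - (1/2)t = const, u is constant, so u(x,t) = f(x - (1/2)t) with f = u(·, 0).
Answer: u(x, t) = -(1/2)t + x + 1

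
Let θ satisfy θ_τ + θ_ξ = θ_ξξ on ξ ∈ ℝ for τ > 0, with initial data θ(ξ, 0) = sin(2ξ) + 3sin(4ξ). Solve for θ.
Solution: Change to a moving frame: let η = ξ - τ, σ = τ and write θ(ξ,τ) = u(η,σ).
By the chain rule θ_τ = u_σ - u_η, θ_ξ = u_η, θ_ξξ = u_ηη.
Then θ_τ + θ_ξ = u_σ: the advection term cancels and the PDE becomes the heat equation u_σ = u_ηη on η ∈ ℝ.
Initial data: u(η,0) = θ(η,0) = sin(2η) + 3sin(4η).
On η ∈ ℝ each mode satisfies (sin(nη))″ = -n² sin(nη), so exp(-n²σ) sin(nη) solves the heat equation; by superposition u(η,σ) = Σ c_n exp(-n²σ) sin(nη).
Reading off the coefficients: c_2=1, c_4=3, so u(η,σ) = exp(-4σ)sin(2η) + 3exp(-16σ)sin(4η).
Substituting back η = ξ - τ, σ = τ: θ(ξ,τ) = u(ξ - τ, τ).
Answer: θ(ξ, τ) = exp(-4τ)sin(2ξ - 2τ) + 3exp(-16τ)sin(4ξ - 4τ)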